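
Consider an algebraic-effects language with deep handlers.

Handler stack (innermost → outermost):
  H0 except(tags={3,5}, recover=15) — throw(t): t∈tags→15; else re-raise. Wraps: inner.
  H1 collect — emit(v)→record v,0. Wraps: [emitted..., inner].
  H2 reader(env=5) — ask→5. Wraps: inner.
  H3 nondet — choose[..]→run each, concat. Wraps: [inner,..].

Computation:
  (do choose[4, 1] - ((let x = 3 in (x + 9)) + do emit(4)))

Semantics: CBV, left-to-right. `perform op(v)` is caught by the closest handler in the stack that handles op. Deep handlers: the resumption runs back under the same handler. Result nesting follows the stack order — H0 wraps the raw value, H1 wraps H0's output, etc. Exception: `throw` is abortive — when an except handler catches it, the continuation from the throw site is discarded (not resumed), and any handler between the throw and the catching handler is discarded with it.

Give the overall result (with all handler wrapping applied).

Answer: [[4, -8], [4, -11]]

Working:
choose[4, 1] @ H3
  branch[0] choose=4:
    emit(4) @ H1 ⇒ out+=4
    H0 returns -8
    H1 returns [4, -8]
    H2 returns [4, -8]
    H3 returns [[4, -8]]
  branch[1] choose=1:
    emit(4) @ H1 ⇒ out+=4
    H0 returns -11
    H1 returns [4, -11]
    H2 returns [4, -11]
    H3 returns [[4, -11]]
= [[4, -8], [4, -11]]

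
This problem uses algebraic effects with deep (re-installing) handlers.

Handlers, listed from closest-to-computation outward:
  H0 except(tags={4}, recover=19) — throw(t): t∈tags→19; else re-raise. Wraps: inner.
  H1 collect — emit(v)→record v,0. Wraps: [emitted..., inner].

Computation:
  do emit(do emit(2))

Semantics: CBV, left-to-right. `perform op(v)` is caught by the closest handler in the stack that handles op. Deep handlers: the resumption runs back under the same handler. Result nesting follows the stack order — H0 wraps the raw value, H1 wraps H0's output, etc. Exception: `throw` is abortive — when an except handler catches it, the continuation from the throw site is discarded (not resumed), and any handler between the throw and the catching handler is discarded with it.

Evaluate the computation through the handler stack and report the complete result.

Working:
emit(2) @ H1 ⇒ out+=2
emit(0) @ H1 ⇒ out+=0
H0 returns 0
H1 returns [2, 0, 0]
= [2, 0, 0]

Answer: [2, 0, 0]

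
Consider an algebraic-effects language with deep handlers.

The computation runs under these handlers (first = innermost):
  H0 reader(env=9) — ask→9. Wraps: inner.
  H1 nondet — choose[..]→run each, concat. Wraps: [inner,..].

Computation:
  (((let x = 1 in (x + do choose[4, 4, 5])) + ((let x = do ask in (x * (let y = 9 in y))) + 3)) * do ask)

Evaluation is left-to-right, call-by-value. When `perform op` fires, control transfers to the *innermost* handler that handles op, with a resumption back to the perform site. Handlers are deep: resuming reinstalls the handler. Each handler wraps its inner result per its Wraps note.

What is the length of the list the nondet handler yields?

Answer: 3

Evaluation trace:
choose[4, 4, 5] @ H1
  branch[0] choose=4:
    ask @ H0 ⇒ 9
    ask @ H0 ⇒ 9
    H0 returns 801
    H1 returns [801]
  branch[1] choose=4:
    ask @ H0 ⇒ 9
    ask @ H0 ⇒ 9
    H0 returns 801
    H1 returns [801]
  branch[2] choose=5:
    ask @ H0 ⇒ 9
    ask @ H0 ⇒ 9
    H0 returns 810
    H1 returns [810]
= [801, 801, 810]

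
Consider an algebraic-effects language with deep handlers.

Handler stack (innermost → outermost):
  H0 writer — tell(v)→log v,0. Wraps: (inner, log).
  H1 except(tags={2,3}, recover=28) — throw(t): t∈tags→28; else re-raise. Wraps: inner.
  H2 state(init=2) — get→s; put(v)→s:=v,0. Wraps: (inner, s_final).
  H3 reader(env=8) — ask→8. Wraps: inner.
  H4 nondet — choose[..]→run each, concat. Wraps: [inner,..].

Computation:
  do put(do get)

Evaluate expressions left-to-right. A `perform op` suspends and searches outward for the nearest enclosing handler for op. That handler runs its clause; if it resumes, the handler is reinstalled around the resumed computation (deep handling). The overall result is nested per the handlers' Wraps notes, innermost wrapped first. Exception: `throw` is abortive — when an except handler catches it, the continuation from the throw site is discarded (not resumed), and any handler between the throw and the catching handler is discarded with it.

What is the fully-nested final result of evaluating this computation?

Evaluation trace:
get @ H2 ⇒ 2
put(2) @ H2 ⇒ s:=2
H0 returns (0, ())
H1 returns (0, ())
H2 returns ((0, ()), 2)
H3 returns ((0, ()), 2)
H4 returns [((0, ()), 2)]
= [((0, ()), 2)]

Answer: [((0, ()), 2)]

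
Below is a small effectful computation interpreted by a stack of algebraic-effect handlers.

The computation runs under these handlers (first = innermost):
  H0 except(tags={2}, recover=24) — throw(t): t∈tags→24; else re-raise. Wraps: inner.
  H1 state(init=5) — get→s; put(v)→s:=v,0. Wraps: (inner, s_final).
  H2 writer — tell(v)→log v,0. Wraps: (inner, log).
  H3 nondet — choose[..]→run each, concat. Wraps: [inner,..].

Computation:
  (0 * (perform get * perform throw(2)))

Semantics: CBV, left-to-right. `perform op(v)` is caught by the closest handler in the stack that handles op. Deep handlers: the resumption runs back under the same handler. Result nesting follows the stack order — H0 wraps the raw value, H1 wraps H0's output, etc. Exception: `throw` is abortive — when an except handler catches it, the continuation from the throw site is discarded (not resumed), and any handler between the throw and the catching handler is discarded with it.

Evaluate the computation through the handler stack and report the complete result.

Answer: [((24, 5), ())]

Working:
get @ H1 ⇒ 5
throw(2) @ H0 caught ⇒ 24
H1 returns (24, 5)
H2 returns ((24, 5), ())
H3 returns [((24, 5), ())]
= [((24, 5), ())]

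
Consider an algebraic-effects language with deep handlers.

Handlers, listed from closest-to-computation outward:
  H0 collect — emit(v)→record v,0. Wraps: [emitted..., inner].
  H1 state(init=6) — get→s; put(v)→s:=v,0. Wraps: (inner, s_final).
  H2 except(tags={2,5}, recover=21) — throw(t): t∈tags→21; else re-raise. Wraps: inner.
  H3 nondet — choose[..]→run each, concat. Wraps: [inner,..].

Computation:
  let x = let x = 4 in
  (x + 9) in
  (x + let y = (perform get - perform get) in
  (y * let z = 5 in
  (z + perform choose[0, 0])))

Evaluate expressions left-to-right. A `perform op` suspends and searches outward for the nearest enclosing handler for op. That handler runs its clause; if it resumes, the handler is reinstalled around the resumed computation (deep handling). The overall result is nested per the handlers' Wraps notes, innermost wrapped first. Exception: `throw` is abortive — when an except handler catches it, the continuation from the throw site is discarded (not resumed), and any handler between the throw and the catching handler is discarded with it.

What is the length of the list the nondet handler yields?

Step-by-step:
get @ H1 ⇒ 6
get @ H1 ⇒ 6
choose[0, 0] @ H3
  branch[0] choose=0:
    H0 returns [13]
    H1 returns ([13], 6)
    H2 returns ([13], 6)
    H3 returns [([13], 6)]
  branch[1] choose=0:
    H0 returns [13]
    H1 returns ([13], 6)
    H2 returns ([13], 6)
    H3 returns [([13], 6)]
= [([13], 6), ([13], 6)]

Answer: 2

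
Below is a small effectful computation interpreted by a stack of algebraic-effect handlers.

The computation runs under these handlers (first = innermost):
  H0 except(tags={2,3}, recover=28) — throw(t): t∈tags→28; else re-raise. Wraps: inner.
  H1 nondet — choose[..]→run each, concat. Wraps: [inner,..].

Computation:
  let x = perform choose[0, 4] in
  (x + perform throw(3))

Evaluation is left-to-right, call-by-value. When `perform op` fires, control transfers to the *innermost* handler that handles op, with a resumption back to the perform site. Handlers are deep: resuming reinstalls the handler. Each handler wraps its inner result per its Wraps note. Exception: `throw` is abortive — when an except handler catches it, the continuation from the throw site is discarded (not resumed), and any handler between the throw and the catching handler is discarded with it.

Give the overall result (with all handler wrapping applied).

Answer: [28, 28]

Evaluation trace:
choose[0, 4] @ H1
  branch[0] choose=0:
    throw(3) @ H0 caught ⇒ 28
    H1 returns [28]
  branch[1] choose=4:
    throw(3) @ H0 caught ⇒ 28
    H1 returns [28]
= [28, 28]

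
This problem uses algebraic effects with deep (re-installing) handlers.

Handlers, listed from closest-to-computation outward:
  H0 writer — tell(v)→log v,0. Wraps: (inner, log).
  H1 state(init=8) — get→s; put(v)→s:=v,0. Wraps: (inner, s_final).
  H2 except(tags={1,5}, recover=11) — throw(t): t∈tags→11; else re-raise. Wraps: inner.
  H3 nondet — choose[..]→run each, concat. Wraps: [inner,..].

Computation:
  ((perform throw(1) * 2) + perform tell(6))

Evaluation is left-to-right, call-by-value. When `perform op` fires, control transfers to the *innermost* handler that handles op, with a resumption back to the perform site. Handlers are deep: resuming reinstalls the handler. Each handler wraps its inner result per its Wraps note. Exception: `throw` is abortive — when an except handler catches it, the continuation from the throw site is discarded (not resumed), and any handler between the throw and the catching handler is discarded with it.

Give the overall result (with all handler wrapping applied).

Evaluation trace:
throw(1) @ H2 caught ⇒ 11
H3 returns [11]
= [11]

Answer: [11]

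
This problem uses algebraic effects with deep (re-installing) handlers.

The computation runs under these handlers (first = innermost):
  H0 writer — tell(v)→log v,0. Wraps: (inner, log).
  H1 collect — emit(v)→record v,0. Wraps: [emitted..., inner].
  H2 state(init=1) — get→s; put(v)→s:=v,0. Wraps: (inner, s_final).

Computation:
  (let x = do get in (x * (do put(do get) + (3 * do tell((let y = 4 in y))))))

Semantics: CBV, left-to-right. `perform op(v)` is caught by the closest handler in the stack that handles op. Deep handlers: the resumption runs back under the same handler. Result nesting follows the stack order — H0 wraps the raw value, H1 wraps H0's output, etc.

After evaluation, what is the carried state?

Answer: 1

Step-by-step:
get @ H2 ⇒ 1
get @ H2 ⇒ 1
put(1) @ H2 ⇒ s:=1
tell(4) @ H0 ⇒ log+=4
H0 returns (0, (4))
H1 returns [(0, (4))]
H2 returns ([(0, (4))], 1)
= ([(0, (4))], 1)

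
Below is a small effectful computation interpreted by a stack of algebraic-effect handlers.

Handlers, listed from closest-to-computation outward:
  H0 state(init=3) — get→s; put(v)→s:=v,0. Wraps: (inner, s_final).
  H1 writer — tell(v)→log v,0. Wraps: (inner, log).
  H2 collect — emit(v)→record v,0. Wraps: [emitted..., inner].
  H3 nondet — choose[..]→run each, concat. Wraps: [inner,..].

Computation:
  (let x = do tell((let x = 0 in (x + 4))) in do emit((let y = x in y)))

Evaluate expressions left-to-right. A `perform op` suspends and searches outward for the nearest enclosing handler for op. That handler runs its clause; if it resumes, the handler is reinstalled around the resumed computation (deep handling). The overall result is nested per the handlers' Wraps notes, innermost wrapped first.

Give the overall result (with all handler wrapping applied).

Step-by-step:
tell(4) @ H1 ⇒ log+=4
emit(0) @ H2 ⇒ out+=0
H0 returns (0, 3)
H1 returns ((0, 3), (4))
H2 returns [0, ((0, 3), (4))]
H3 returns [[0, ((0, 3), (4))]]
= [[0, ((0, 3), (4))]]

Answer: [[0, ((0, 3), (4))]]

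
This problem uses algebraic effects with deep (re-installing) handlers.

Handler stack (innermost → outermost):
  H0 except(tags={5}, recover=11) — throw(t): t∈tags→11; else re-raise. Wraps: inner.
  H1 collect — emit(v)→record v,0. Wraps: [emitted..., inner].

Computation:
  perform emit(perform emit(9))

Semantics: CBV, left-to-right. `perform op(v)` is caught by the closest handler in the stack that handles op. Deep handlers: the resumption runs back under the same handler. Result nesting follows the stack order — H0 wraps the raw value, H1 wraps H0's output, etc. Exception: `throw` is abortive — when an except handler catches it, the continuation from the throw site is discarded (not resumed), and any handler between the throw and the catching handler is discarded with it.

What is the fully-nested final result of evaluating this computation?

Answer: [9, 0, 0]

Working:
emit(9) @ H1 ⇒ out+=9
emit(0) @ H1 ⇒ out+=0
H0 returns 0
H1 returns [9, 0, 0]
= [9, 0, 0]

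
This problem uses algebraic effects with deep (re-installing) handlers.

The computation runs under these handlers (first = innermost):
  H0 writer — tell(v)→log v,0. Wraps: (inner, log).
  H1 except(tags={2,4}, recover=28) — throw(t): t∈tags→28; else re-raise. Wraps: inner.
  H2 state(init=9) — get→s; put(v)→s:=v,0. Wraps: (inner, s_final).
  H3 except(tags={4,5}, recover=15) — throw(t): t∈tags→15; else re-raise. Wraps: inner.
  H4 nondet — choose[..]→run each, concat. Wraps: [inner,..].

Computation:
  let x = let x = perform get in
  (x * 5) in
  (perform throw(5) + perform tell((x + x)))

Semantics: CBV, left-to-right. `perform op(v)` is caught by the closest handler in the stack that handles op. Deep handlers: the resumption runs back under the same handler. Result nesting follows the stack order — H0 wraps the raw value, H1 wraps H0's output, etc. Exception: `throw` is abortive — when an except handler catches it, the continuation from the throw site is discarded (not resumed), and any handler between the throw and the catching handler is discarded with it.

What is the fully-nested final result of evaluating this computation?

Working:
get @ H2 ⇒ 9
throw(5) @ H1 re-raised
throw(5) @ H3 caught ⇒ 15
H4 returns [15]
= [15]

Answer: [15]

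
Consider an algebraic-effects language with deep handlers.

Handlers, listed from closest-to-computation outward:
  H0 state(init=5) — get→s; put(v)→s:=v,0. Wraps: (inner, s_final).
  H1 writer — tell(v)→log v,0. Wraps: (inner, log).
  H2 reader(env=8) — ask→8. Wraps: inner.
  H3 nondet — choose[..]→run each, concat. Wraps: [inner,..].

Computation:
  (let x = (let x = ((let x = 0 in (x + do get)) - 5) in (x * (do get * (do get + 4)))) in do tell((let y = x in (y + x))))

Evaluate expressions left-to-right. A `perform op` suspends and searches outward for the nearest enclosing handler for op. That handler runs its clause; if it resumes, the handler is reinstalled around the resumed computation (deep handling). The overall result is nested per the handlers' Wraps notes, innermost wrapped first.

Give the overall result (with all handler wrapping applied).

Step-by-step:
get @ H0 ⇒ 5
get @ H0 ⇒ 5
get @ H0 ⇒ 5
tell(0) @ H1 ⇒ log+=0
H0 returns (0, 5)
H1 returns ((0, 5), (0))
H2 returns ((0, 5), (0))
H3 returns [((0, 5), (0))]
= [((0, 5), (0))]

Answer: [((0, 5), (0))]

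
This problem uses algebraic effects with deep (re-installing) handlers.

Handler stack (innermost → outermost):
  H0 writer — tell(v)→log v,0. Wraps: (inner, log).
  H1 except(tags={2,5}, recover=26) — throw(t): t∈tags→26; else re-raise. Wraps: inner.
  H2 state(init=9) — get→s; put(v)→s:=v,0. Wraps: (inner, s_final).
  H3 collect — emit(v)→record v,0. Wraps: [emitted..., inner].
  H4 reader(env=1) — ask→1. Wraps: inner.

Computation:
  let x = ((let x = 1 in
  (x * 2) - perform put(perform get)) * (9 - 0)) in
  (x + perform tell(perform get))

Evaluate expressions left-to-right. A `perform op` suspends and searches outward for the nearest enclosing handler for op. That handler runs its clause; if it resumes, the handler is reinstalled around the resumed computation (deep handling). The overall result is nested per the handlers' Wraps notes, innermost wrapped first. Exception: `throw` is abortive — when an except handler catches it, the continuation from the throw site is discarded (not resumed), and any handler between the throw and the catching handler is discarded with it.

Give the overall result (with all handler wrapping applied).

Working:
get @ H2 ⇒ 9
put(9) @ H2 ⇒ s:=9
get @ H2 ⇒ 9
tell(9) @ H0 ⇒ log+=9
H0 returns (18, (9))
H1 returns (18, (9))
H2 returns ((18, (9)), 9)
H3 returns [((18, (9)), 9)]
H4 returns [((18, (9)), 9)]
= [((18, (9)), 9)]

Answer: [((18, (9)), 9)]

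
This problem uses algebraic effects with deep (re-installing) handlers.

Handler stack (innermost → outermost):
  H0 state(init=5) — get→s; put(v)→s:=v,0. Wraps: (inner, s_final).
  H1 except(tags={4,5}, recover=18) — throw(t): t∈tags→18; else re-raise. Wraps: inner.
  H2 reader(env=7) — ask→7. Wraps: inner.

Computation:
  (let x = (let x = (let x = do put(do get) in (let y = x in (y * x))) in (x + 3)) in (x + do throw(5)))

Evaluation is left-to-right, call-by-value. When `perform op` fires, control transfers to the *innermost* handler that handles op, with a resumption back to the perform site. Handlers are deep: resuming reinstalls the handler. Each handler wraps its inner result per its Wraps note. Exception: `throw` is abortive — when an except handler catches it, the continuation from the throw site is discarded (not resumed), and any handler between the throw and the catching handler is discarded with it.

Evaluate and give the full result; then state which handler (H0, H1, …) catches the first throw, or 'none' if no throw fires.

Answer: 18 ; first throw caught by: H1

Step-by-step:
get @ H0 ⇒ 5
put(5) @ H0 ⇒ s:=5
throw(5) @ H1 caught ⇒ 18
H2 returns 18
= 18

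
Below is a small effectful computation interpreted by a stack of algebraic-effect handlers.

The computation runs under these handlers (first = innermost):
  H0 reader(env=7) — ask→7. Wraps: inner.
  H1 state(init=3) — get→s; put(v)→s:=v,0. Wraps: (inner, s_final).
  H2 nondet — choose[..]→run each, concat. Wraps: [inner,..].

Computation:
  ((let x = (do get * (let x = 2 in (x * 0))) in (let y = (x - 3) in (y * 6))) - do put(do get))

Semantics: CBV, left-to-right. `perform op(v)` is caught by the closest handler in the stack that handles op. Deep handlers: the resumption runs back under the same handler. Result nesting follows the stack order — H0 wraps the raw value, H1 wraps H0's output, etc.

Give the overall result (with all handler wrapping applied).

Evaluation trace:
get @ H1 ⇒ 3
get @ H1 ⇒ 3
put(3) @ H1 ⇒ s:=3
H0 returns -18
H1 returns (-18, 3)
H2 returns [(-18, 3)]
= [(-18, 3)]

Answer: [(-18, 3)]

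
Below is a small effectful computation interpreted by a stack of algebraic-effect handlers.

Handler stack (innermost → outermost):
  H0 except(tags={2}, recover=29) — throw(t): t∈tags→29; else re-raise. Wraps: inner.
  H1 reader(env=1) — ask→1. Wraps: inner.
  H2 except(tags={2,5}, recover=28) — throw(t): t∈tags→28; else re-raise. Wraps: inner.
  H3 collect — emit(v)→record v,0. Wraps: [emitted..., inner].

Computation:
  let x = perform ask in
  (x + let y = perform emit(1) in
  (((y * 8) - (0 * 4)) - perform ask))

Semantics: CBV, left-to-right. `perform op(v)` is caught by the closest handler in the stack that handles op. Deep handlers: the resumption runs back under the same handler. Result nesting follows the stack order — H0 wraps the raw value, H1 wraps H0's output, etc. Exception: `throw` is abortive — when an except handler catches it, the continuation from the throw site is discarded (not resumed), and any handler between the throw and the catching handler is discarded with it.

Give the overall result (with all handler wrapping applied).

Answer: [1, 0]

Step-by-step:
ask @ H1 ⇒ 1
emit(1) @ H3 ⇒ out+=1
ask @ H1 ⇒ 1
H0 returns 0
H1 returns 0
H2 returns 0
H3 returns [1, 0]
= [1, 0]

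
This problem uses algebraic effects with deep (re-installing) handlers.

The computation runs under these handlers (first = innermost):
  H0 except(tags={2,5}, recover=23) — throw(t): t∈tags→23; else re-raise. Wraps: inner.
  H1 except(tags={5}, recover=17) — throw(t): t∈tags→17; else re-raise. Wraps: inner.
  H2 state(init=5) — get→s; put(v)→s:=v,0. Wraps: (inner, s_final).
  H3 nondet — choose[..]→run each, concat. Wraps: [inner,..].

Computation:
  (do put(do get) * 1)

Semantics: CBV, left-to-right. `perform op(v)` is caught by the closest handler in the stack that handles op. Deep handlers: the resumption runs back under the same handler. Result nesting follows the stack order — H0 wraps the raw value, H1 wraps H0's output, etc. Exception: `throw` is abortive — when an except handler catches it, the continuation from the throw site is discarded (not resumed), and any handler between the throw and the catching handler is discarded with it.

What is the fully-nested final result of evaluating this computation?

Answer: [(0, 5)]

Working:
get @ H2 ⇒ 5
put(5) @ H2 ⇒ s:=5
H0 returns 0
H1 returns 0
H2 returns (0, 5)
H3 returns [(0, 5)]
= [(0, 5)]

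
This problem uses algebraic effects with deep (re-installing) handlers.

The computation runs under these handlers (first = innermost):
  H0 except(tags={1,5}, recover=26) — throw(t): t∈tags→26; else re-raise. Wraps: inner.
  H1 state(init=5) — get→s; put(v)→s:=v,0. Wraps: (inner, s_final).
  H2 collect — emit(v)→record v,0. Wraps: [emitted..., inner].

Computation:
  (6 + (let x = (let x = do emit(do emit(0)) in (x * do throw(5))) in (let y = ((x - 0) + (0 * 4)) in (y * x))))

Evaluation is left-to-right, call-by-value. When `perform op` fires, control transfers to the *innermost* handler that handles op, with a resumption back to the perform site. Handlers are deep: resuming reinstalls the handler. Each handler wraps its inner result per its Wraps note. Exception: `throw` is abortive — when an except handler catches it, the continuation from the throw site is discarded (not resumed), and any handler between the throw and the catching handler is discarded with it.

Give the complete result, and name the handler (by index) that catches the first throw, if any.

Answer: [0, 0, (26, 5)] ; first throw caught by: H0

Step-by-step:
emit(0) @ H2 ⇒ out+=0
emit(0) @ H2 ⇒ out+=0
throw(5) @ H0 caught ⇒ 26
H1 returns (26, 5)
H2 returns [0, 0, (26, 5)]
= [0, 0, (26, 5)]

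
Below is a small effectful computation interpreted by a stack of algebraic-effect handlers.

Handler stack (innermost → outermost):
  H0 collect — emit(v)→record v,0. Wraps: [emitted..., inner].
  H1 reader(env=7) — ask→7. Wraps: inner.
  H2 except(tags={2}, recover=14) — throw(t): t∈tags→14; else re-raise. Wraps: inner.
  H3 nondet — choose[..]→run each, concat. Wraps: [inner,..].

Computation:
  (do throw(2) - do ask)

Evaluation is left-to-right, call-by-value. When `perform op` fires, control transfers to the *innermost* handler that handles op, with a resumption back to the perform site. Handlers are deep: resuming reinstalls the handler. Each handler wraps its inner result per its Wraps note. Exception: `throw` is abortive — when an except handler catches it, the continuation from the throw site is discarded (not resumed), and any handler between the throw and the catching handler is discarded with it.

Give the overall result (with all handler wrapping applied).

Answer: [14]

Evaluation trace:
throw(2) @ H2 caught ⇒ 14
H3 returns [14]
= [14]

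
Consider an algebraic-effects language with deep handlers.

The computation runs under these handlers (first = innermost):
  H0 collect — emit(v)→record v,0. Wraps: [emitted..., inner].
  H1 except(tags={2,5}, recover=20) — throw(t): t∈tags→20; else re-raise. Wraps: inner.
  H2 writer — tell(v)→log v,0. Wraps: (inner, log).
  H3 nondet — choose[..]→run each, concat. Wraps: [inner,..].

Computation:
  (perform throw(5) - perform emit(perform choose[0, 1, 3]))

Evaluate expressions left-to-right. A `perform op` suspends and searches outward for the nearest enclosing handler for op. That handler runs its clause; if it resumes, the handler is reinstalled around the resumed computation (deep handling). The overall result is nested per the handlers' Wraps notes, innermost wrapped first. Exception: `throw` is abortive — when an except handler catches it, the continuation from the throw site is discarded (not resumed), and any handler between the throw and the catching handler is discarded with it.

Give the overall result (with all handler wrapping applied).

Answer: [(20, ())]

Working:
throw(5) @ H1 caught ⇒ 20
H2 returns (20, ())
H3 returns [(20, ())]
= [(20, ())]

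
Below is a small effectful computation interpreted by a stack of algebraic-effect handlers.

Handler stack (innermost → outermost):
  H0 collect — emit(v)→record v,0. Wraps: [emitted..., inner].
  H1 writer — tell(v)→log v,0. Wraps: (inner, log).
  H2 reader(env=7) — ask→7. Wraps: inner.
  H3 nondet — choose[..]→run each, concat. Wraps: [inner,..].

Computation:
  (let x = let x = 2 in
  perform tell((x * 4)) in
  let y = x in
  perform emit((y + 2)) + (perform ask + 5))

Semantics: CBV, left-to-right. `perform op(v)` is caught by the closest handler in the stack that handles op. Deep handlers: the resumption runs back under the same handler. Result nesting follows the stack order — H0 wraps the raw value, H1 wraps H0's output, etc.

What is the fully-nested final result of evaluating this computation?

Answer: [([2, 12], (8))]

Evaluation trace:
tell(8) @ H1 ⇒ log+=8
emit(2) @ H0 ⇒ out+=2
ask @ H2 ⇒ 7
H0 returns [2, 12]
H1 returns ([2, 12], (8))
H2 returns ([2, 12], (8))
H3 returns [([2, 12], (8))]
= [([2, 12], (8))]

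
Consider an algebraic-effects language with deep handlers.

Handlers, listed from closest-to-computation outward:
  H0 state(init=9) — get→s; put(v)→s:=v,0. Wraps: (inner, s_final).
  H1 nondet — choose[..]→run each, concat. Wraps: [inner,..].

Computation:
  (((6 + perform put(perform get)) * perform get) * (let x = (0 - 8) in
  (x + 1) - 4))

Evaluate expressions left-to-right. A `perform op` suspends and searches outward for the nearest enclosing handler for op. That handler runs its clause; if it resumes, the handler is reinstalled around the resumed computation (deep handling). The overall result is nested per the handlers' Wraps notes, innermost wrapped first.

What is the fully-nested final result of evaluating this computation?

Step-by-step:
get @ H0 ⇒ 9
put(9) @ H0 ⇒ s:=9
get @ H0 ⇒ 9
H0 returns (-594, 9)
H1 returns [(-594, 9)]
= [(-594, 9)]

Answer: [(-594, 9)]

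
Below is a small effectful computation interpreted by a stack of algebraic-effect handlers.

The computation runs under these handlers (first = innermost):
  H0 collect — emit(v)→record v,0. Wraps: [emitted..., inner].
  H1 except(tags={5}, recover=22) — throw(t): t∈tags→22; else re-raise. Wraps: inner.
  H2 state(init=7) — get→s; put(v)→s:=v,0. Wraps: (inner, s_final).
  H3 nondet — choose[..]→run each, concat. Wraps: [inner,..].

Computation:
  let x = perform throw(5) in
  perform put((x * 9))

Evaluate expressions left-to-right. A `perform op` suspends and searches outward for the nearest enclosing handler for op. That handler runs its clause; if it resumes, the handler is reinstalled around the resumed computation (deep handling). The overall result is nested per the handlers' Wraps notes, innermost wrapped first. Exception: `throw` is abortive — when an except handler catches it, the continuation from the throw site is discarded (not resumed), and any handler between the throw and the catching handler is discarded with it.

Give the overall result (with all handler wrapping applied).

Answer: [(22, 7)]

Step-by-step:
throw(5) @ H1 caught ⇒ 22
H2 returns (22, 7)
H3 returns [(22, 7)]
= [(22, 7)]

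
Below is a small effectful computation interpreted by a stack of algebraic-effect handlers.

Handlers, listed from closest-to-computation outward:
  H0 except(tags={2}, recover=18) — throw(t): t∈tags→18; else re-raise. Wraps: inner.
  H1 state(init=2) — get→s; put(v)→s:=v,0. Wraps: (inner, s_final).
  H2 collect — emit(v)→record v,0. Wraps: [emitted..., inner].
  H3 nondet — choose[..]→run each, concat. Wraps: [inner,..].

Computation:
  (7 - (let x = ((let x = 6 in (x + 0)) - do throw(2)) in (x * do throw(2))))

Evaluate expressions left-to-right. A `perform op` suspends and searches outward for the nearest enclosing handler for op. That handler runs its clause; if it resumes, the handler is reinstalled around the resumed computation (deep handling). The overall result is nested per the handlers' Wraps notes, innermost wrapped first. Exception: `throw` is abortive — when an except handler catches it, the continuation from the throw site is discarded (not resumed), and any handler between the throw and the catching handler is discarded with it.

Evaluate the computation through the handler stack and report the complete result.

Evaluation trace:
throw(2) @ H0 caught ⇒ 18
H1 returns (18, 2)
H2 returns [(18, 2)]
H3 returns [[(18, 2)]]
= [[(18, 2)]]

Answer: [[(18, 2)]]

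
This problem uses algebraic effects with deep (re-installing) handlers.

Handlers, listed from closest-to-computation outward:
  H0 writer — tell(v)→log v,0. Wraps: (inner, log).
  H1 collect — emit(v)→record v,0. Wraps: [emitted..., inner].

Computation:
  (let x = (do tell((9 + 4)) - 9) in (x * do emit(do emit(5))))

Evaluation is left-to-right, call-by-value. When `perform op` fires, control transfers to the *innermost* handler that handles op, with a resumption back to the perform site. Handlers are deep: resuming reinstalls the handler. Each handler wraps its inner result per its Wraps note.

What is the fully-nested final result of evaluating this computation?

Answer: [5, 0, (0, (13))]

Step-by-step:
tell(13) @ H0 ⇒ log+=13
emit(5) @ H1 ⇒ out+=5
emit(0) @ H1 ⇒ out+=0
H0 returns (0, (13))
H1 returns [5, 0, (0, (13))]
= [5, 0, (0, (13))]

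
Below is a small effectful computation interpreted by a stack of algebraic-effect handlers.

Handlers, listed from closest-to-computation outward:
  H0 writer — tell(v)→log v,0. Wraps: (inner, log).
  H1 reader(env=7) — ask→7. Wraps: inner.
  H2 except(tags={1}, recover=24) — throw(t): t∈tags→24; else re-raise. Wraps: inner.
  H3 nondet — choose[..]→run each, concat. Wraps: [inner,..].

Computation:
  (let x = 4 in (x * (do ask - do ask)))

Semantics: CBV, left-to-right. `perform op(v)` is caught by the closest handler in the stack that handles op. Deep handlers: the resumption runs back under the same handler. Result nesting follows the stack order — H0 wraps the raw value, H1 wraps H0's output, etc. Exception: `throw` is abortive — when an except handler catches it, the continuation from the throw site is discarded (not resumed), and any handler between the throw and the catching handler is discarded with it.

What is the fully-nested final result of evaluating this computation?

Step-by-step:
ask @ H1 ⇒ 7
ask @ H1 ⇒ 7
H0 returns (0, ())
H1 returns (0, ())
H2 returns (0, ())
H3 returns [(0, ())]
= [(0, ())]

Answer: [(0, ())]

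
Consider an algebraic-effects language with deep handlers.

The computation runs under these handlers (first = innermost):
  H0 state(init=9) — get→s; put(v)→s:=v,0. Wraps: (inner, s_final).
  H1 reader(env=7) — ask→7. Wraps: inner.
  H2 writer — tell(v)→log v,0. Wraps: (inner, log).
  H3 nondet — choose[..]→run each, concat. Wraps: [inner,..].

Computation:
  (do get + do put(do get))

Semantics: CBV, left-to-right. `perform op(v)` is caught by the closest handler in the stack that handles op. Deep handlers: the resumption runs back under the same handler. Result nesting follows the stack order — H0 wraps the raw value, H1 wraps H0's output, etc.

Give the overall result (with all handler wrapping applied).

Evaluation trace:
get @ H0 ⇒ 9
get @ H0 ⇒ 9
put(9) @ H0 ⇒ s:=9
H0 returns (9, 9)
H1 returns (9, 9)
H2 returns ((9, 9), ())
H3 returns [((9, 9), ())]
= [((9, 9), ())]

Answer: [((9, 9), ())]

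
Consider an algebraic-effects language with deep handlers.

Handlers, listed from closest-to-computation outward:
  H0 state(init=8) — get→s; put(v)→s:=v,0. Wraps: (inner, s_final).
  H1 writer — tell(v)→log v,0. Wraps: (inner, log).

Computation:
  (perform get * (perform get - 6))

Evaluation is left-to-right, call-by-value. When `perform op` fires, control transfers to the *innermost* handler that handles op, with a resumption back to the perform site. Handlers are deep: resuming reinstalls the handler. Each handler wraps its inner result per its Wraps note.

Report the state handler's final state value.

Working:
get @ H0 ⇒ 8
get @ H0 ⇒ 8
H0 returns (16, 8)
H1 returns ((16, 8), ())
= ((16, 8), ())

Answer: 8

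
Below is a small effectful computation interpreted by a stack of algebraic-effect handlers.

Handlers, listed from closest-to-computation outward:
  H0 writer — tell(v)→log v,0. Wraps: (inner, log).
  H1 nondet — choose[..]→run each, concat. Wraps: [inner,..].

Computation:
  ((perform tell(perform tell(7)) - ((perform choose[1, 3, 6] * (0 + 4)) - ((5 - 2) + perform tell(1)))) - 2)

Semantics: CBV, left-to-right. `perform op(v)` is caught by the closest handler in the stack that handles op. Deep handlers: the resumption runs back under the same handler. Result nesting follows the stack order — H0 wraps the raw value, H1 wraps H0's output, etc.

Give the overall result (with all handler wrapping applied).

Answer: [(-3, (7, 0, 1)), (-11, (7, 0, 1)), (-23, (7, 0, 1))]

Step-by-step:
tell(7) @ H0 ⇒ log+=7
tell(0) @ H0 ⇒ log+=0
choose[1, 3, 6] @ H1
  branch[0] choose=1:
    tell(1) @ H0 ⇒ log+=1
    H0 returns (-3, (7, 0, 1))
    H1 returns [(-3, (7, 0, 1))]
  branch[1] choose=3:
    tell(1) @ H0 ⇒ log+=1
    H0 returns (-11, (7, 0, 1))
    H1 returns [(-11, (7, 0, 1))]
  branch[2] choose=6:
    tell(1) @ H0 ⇒ log+=1
    H0 returns (-23, (7, 0, 1))
    H1 returns [(-23, (7, 0, 1))]
= [(-3, (7, 0, 1)), (-11, (7, 0, 1)), (-23, (7, 0, 1))]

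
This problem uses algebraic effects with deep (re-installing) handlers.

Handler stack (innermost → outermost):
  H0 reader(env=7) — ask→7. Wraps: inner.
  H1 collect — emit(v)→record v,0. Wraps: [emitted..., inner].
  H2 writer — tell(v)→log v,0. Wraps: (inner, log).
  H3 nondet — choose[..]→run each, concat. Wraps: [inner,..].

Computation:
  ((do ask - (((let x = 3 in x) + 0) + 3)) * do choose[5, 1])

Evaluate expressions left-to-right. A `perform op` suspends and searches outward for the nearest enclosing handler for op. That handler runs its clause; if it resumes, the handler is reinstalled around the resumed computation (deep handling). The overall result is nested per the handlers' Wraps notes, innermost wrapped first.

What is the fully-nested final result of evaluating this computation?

Answer: [([5], ()), ([1], ())]

Evaluation trace:
ask @ H0 ⇒ 7
choose[5, 1] @ H3
  branch[0] choose=5:
    H0 returns 5
    H1 returns [5]
    H2 returns ([5], ())
    H3 returns [([5], ())]
  branch[1] choose=1:
    H0 returns 1
    H1 returns [1]
    H2 returns ([1], ())
    H3 returns [([1], ())]
= [([5], ()), ([1], ())]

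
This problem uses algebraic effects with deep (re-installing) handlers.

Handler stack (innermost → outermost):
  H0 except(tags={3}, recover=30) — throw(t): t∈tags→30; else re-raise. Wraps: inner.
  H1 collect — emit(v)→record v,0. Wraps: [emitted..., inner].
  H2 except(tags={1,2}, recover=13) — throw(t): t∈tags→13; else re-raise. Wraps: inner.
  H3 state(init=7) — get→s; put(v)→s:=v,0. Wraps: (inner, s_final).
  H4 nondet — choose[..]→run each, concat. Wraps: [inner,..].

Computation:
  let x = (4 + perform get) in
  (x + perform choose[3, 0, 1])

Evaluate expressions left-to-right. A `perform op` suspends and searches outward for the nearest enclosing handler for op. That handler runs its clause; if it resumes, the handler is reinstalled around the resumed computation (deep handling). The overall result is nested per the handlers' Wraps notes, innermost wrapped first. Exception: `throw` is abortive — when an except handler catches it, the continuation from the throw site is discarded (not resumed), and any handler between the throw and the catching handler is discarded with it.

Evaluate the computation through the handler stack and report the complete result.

Answer: [([14], 7), ([11], 7), ([12], 7)]

Evaluation trace:
get @ H3 ⇒ 7
choose[3, 0, 1] @ H4
  branch[0] choose=3:
    H0 returns 14
    H1 returns [14]
    H2 returns [14]
    H3 returns ([14], 7)
    H4 returns [([14], 7)]
  branch[1] choose=0:
    H0 returns 11
    H1 returns [11]
    H2 returns [11]
    H3 returns ([11], 7)
    H4 returns [([11], 7)]
  branch[2] choose=1:
    H0 returns 12
    H1 returns [12]
    H2 returns [12]
    H3 returns ([12], 7)
    H4 returns [([12], 7)]
= [([14], 7), ([11], 7), ([12], 7)]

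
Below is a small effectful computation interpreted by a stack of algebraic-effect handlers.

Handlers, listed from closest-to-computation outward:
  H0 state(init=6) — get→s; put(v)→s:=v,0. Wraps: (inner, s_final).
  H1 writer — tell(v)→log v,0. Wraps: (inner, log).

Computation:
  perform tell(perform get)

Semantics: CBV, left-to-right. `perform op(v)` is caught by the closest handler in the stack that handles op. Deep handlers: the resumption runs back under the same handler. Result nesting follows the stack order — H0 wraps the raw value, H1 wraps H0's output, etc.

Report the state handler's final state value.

Answer: 6

Step-by-step:
get @ H0 ⇒ 6
tell(6) @ H1 ⇒ log+=6
H0 returns (0, 6)
H1 returns ((0, 6), (6))
= ((0, 6), (6))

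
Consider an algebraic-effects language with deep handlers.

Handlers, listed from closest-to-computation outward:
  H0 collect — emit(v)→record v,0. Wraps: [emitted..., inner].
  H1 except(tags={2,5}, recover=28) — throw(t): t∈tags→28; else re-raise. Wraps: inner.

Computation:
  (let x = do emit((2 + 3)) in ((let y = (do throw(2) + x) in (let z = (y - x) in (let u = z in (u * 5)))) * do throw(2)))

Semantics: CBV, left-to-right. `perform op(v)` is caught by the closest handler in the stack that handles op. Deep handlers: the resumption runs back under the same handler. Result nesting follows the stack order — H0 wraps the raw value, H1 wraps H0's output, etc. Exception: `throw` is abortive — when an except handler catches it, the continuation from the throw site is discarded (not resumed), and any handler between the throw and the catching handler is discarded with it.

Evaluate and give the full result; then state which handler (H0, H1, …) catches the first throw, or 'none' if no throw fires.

Step-by-step:
emit(5) @ H0 ⇒ out+=5
throw(2) @ H1 caught ⇒ 28
= 28

Answer: 28 ; first throw caught by: H1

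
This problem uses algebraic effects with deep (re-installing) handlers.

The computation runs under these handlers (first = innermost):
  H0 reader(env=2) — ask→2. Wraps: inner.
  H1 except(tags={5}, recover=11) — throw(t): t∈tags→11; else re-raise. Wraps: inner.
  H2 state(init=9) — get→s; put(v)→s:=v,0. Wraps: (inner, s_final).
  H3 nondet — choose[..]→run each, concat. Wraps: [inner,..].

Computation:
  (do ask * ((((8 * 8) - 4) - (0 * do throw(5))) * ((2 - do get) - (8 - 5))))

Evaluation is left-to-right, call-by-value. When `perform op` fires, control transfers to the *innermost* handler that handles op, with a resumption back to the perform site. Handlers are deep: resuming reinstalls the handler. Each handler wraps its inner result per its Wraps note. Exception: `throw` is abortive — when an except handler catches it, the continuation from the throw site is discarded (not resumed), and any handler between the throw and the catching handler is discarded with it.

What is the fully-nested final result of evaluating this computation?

Evaluation trace:
ask @ H0 ⇒ 2
throw(5) @ H1 caught ⇒ 11
H2 returns (11, 9)
H3 returns [(11, 9)]
= [(11, 9)]

Answer: [(11, 9)]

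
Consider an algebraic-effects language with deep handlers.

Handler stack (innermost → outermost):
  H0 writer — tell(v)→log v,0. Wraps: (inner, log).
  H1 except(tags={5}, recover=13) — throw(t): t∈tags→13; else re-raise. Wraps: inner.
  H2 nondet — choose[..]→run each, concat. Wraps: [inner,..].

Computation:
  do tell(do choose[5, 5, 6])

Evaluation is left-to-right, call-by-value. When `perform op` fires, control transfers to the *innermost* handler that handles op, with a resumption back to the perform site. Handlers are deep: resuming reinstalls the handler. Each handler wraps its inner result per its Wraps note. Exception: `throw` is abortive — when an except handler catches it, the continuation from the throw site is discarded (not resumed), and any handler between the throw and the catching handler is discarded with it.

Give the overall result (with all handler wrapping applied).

Evaluation trace:
choose[5, 5, 6] @ H2
  branch[0] choose=5:
    tell(5) @ H0 ⇒ log+=5
    H0 returns (0, (5))
    H1 returns (0, (5))
    H2 returns [(0, (5))]
  branch[1] choose=5:
    tell(5) @ H0 ⇒ log+=5
    H0 returns (0, (5))
    H1 returns (0, (5))
    H2 returns [(0, (5))]
  branch[2] choose=6:
    tell(6) @ H0 ⇒ log+=6
    H0 returns (0, (6))
    H1 returns (0, (6))
    H2 returns [(0, (6))]
= [(0, (5)), (0, (5)), (0, (6))]

Answer: [(0, (5)), (0, (5)), (0, (6))]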